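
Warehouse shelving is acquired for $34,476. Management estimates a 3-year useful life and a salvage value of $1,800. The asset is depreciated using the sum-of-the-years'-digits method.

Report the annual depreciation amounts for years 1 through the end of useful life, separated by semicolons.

$16,338; $10,892; $5,446

Depreciable base = $34,476 − $1,800 = $32,676.
Sum of the years' digits = 3+2+1 = 6.
Year 1: $32,676 × 3/6 = $16,338. Book value $18,138.
Year 2: $32,676 × 2/6 = $10,892. Book value $7,246.
Year 3: $32,676 × 1/6 = $5,446. Book value $1,800.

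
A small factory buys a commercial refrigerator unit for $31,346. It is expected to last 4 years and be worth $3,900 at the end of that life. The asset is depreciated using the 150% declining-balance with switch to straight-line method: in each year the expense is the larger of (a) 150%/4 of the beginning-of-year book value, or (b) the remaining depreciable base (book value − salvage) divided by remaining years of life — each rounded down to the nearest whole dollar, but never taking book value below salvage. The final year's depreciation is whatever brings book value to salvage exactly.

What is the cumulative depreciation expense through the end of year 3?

$23,692

Depreciable base = $31,346 − $3,900 = $27,446.
Year 1: DB = ⌊$31,346 × 150%/4⌋ = $11,754; SL = ⌊$27,446/4⌋ = $6,861 → take DB $11,754. Book value $19,592.
Year 2: DB = ⌊$19,592 × 150%/4⌋ = $7,347; SL = ⌊$15,692/3⌋ = $5,230 → take DB $7,347. Book value $12,245.
Year 3: DB = ⌊$12,245 × 150%/4⌋ = $4,591; SL = ⌊$8,345/2⌋ = $4,172 → take DB $4,591. Book value $7,654.
Accumulated through year 3 = $31,346 − $7,654 = $23,692.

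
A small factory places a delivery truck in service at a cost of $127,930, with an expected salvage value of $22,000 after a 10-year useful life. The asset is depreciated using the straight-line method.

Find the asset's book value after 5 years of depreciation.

$74,965

Depreciable base = $127,930 − $22,000 = $105,930.
Annual expense = $105,930 / 10 = $10,593.
End of year 1: book value $117,337.
End of year 2: book value $106,744.
End of year 3: book value $96,151.
End of year 4: book value $85,558.
End of year 5: book value $74,965.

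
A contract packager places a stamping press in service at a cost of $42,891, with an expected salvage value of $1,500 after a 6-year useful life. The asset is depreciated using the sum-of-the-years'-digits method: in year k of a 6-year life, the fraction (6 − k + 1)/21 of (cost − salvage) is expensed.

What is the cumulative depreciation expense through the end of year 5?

$39,420

Depreciable base = $42,891 − $1,500 = $41,391.
Sum of the years' digits = 6+5+4+3+2+1 = 21.
Year 1: $41,391 × 6/21 = $11,826. Book value $31,065.
Year 2: $41,391 × 5/21 = $9,855. Book value $21,210.
Year 3: $41,391 × 4/21 = $7,884. Book value $13,326.
Year 4: $41,391 × 3/21 = $5,913. Book value $7,413.
Year 5: $41,391 × 2/21 = $3,942. Book value $3,471.
Accumulated through year 5 = $42,891 − $3,471 = $39,420.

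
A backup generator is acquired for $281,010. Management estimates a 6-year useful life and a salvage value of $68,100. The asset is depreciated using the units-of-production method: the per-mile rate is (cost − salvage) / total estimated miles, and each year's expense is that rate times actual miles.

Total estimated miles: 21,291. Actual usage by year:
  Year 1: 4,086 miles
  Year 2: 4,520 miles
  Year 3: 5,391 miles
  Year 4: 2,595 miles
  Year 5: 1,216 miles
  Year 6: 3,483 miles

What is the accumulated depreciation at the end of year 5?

Depreciable base = $281,010 − $68,100 = $212,910.
Rate = $212,910 / 21,291 miles = $10 per mile.
Year 1: 4,086 × $10 = $40,860. Book value $240,150.
Year 2: 4,520 × $10 = $45,200. Book value $194,950.
Year 3: 5,391 × $10 = $53,910. Book value $141,040.
Year 4: 2,595 × $10 = $25,950. Book value $115,090.
Year 5: 1,216 × $10 = $12,160. Book value $102,930.
Accumulated through year 5 = $281,010 − $102,930 = $178,080.

$178,080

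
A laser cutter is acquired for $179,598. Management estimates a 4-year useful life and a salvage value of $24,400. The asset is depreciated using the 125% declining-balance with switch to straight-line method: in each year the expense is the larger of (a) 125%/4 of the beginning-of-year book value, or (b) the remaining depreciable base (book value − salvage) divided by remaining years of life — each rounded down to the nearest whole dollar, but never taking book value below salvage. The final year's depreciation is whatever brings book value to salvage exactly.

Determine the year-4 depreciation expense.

Depreciable base = $179,598 − $24,400 = $155,198.
Year 1: DB = ⌊$179,598 × 125%/4⌋ = $56,124; SL = ⌊$155,198/4⌋ = $38,799 → take DB $56,124. Book value $123,474.
Year 2: DB = ⌊$123,474 × 125%/4⌋ = $38,585; SL = ⌊$99,074/3⌋ = $33,024 → take DB $38,585. Book value $84,889.
Year 3: DB = ⌊$84,889 × 125%/4⌋ = $26,527; SL = ⌊$60,489/2⌋ = $30,244 → take SL $30,244. Book value $54,645.
Year 4 (final): $54,645 − $24,400 = $30,245. Book value $24,400.

$30,245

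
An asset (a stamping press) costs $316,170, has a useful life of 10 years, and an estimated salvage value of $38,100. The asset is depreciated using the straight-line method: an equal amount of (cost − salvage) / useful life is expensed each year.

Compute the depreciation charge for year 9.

$27,807

Depreciable base = $316,170 − $38,100 = $278,070.
Annual expense = $278,070 / 10 = $27,807.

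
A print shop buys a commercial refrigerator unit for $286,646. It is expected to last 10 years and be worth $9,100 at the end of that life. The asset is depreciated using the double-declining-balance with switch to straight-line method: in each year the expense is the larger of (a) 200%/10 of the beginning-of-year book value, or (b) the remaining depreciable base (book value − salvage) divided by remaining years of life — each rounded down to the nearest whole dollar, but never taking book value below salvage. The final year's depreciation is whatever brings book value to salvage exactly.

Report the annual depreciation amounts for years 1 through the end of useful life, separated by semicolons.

Depreciable base = $286,646 − $9,100 = $277,546.
Year 1: DB = ⌊$286,646 × 200%/10⌋ = $57,329; SL = ⌊$277,546/10⌋ = $27,754 → take DB $57,329. Book value $229,317.
Year 2: DB = ⌊$229,317 × 200%/10⌋ = $45,863; SL = ⌊$220,217/9⌋ = $24,468 → take DB $45,863. Book value $183,454.
Year 3: DB = ⌊$183,454 × 200%/10⌋ = $36,690; SL = ⌊$174,354/8⌋ = $21,794 → take DB $36,690. Book value $146,764.
Year 4: DB = ⌊$146,764 × 200%/10⌋ = $29,352; SL = ⌊$137,664/7⌋ = $19,666 → take DB $29,352. Book value $117,412.
Year 5: DB = ⌊$117,412 × 200%/10⌋ = $23,482; SL = ⌊$108,312/6⌋ = $18,052 → take DB $23,482. Book value $93,930.
Year 6: DB = ⌊$93,930 × 200%/10⌋ = $18,786; SL = ⌊$84,830/5⌋ = $16,966 → take DB $18,786. Book value $75,144.
Year 7: DB = ⌊$75,144 × 200%/10⌋ = $15,028; SL = ⌊$66,044/4⌋ = $16,511 → take SL $16,511. Book value $58,633.
Year 8: DB = ⌊$58,633 × 200%/10⌋ = $11,726; SL = ⌊$49,533/3⌋ = $16,511 → take SL $16,511. Book value $42,122.
Year 9: DB = ⌊$42,122 × 200%/10⌋ = $8,424; SL = ⌊$33,022/2⌋ = $16,511 → take SL $16,511. Book value $25,611.
Year 10 (final): $25,611 − $9,100 = $16,511. Book value $9,100.

$57,329; $45,863; $36,690; $29,352; $23,482; $18,786; $16,511; $16,511; $16,511; $16,511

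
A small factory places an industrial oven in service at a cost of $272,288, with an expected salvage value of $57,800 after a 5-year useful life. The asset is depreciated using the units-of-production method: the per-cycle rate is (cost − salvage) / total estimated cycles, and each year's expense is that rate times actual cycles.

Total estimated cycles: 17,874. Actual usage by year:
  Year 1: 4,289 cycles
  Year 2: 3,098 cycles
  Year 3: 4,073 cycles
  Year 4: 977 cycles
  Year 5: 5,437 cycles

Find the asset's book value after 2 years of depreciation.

Depreciable base = $272,288 − $57,800 = $214,488.
Rate = $214,488 / 17,874 cycles = $12 per cycle.
Year 1: 4,289 × $12 = $51,468. Book value $220,820.
Year 2: 3,098 × $12 = $37,176. Book value $183,644.

$183,644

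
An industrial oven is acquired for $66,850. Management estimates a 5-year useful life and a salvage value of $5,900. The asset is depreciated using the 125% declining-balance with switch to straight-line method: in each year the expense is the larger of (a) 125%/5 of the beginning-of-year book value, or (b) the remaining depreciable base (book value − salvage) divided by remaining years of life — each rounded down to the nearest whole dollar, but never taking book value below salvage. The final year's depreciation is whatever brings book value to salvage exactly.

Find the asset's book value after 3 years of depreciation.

$27,036

Depreciable base = $66,850 − $5,900 = $60,950.
Year 1: DB = ⌊$66,850 × 125%/5⌋ = $16,712; SL = ⌊$60,950/5⌋ = $12,190 → take DB $16,712. Book value $50,138.
Year 2: DB = ⌊$50,138 × 125%/5⌋ = $12,534; SL = ⌊$44,238/4⌋ = $11,059 → take DB $12,534. Book value $37,604.
Year 3: DB = ⌊$37,604 × 125%/5⌋ = $9,401; SL = ⌊$31,704/3⌋ = $10,568 → take SL $10,568. Book value $27,036.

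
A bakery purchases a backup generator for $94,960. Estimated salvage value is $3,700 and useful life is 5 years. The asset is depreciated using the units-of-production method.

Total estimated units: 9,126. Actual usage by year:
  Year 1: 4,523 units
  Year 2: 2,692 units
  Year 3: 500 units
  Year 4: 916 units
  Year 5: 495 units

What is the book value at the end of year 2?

$22,810

Depreciable base = $94,960 − $3,700 = $91,260.
Rate = $91,260 / 9,126 units = $10 per unit.
Year 1: 4,523 × $10 = $45,230. Book value $49,730.
Year 2: 2,692 × $10 = $26,920. Book value $22,810.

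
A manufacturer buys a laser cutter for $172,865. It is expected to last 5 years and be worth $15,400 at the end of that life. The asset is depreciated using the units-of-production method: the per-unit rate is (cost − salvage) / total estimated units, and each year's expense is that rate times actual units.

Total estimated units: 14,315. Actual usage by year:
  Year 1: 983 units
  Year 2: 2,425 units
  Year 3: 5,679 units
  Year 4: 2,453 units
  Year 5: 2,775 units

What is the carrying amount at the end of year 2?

Depreciable base = $172,865 − $15,400 = $157,465.
Rate = $157,465 / 14,315 units = $11 per unit.
Year 1: 983 × $11 = $10,813. Book value $162,052.
Year 2: 2,425 × $11 = $26,675. Book value $135,377.

$135,377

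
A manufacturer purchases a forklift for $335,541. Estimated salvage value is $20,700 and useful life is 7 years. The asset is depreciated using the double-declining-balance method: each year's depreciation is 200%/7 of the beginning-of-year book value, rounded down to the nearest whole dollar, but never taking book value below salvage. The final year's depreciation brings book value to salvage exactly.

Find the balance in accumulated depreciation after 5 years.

$273,151

Depreciable base = $335,541 − $20,700 = $314,841.
Year 1: ⌊$335,541 × 200%/7⌋ = $95,868. Book value $239,673.
Year 2: ⌊$239,673 × 200%/7⌋ = $68,478. Book value $171,195.
Year 3: ⌊$171,195 × 200%/7⌋ = $48,912. Book value $122,283.
Year 4: ⌊$122,283 × 200%/7⌋ = $34,938. Book value $87,345.
Year 5: ⌊$87,345 × 200%/7⌋ = $24,955. Book value $62,390.
Accumulated through year 5 = $335,541 − $62,390 = $273,151.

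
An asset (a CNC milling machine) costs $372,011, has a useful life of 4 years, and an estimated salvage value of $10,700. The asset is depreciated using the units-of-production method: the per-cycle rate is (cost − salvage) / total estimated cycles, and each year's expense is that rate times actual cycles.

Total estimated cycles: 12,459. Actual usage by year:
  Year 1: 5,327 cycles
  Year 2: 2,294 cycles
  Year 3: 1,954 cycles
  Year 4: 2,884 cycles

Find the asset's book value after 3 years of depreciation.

$94,336

Depreciable base = $372,011 − $10,700 = $361,311.
Rate = $361,311 / 12,459 cycles = $29 per cycle.
Year 1: 5,327 × $29 = $154,483. Book value $217,528.
Year 2: 2,294 × $29 = $66,526. Book value $151,002.
Year 3: 1,954 × $29 = $56,666. Book value $94,336.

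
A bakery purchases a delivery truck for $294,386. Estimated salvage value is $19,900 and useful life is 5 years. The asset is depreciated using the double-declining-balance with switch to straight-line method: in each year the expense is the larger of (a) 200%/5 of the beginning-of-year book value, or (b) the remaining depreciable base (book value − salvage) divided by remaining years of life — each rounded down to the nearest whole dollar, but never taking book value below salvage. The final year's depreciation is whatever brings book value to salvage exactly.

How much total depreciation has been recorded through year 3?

Depreciable base = $294,386 − $19,900 = $274,486.
Year 1: DB = ⌊$294,386 × 200%/5⌋ = $117,754; SL = ⌊$274,486/5⌋ = $54,897 → take DB $117,754. Book value $176,632.
Year 2: DB = ⌊$176,632 × 200%/5⌋ = $70,652; SL = ⌊$156,732/4⌋ = $39,183 → take DB $70,652. Book value $105,980.
Year 3: DB = ⌊$105,980 × 200%/5⌋ = $42,392; SL = ⌊$86,080/3⌋ = $28,693 → take DB $42,392. Book value $63,588.
Accumulated through year 3 = $294,386 − $63,588 = $230,798.

$230,798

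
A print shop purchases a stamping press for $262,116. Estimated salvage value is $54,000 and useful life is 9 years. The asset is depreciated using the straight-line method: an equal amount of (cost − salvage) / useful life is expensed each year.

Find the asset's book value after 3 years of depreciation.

Depreciable base = $262,116 − $54,000 = $208,116.
Annual expense = $208,116 / 9 = $23,124.
End of year 1: book value $238,992.
End of year 2: book value $215,868.
End of year 3: book value $192,744.

$192,744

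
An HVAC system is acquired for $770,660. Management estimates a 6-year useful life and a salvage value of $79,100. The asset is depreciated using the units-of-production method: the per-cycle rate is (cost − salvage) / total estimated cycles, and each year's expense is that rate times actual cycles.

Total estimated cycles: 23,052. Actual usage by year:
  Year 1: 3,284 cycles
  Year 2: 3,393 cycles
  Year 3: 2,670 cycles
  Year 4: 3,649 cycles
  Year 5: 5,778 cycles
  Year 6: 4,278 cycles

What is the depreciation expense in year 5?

Depreciable base = $770,660 − $79,100 = $691,560.
Rate = $691,560 / 23,052 cycles = $30 per cycle.
Year 1: 3,284 × $30 = $98,520. Book value $672,140.
Year 2: 3,393 × $30 = $101,790. Book value $570,350.
Year 3: 2,670 × $30 = $80,100. Book value $490,250.
Year 4: 3,649 × $30 = $109,470. Book value $380,780.
Year 5: 5,778 × $30 = $173,340. Book value $207,440.

$173,340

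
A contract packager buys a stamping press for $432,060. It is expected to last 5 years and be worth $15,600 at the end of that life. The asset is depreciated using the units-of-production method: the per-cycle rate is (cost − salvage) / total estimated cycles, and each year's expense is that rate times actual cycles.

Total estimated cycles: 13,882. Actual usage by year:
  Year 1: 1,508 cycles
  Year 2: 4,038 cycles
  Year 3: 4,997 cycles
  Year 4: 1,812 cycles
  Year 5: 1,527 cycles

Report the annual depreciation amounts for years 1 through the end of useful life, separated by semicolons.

Depreciable base = $432,060 − $15,600 = $416,460.
Rate = $416,460 / 13,882 cycles = $30 per cycle.
Year 1: 1,508 × $30 = $45,240. Book value $386,820.
Year 2: 4,038 × $30 = $121,140. Book value $265,680.
Year 3: 4,997 × $30 = $149,910. Book value $115,770.
Year 4: 1,812 × $30 = $54,360. Book value $61,410.
Year 5: 1,527 × $30 = $45,810. Book value $15,600.

$45,240; $121,140; $149,910; $54,360; $45,810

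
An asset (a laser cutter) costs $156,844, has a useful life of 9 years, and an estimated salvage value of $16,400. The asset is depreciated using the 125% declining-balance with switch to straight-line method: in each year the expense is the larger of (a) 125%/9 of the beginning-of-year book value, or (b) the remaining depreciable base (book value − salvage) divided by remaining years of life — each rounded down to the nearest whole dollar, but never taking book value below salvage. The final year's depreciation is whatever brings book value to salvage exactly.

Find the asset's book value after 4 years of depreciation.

Depreciable base = $156,844 − $16,400 = $140,444.
Year 1: DB = ⌊$156,844 × 125%/9⌋ = $21,783; SL = ⌊$140,444/9⌋ = $15,604 → take DB $21,783. Book value $135,061.
Year 2: DB = ⌊$135,061 × 125%/9⌋ = $18,758; SL = ⌊$118,661/8⌋ = $14,832 → take DB $18,758. Book value $116,303.
Year 3: DB = ⌊$116,303 × 125%/9⌋ = $16,153; SL = ⌊$99,903/7⌋ = $14,271 → take DB $16,153. Book value $100,150.
Year 4: DB = ⌊$100,150 × 125%/9⌋ = $13,909; SL = ⌊$83,750/6⌋ = $13,958 → take SL $13,958. Book value $86,192.

$86,192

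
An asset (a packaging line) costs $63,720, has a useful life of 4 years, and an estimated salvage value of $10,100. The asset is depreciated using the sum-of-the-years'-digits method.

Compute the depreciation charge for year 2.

Depreciable base = $63,720 − $10,100 = $53,620.
Sum of the years' digits = 4+3+2+1 = 10.
Year 1: $53,620 × 4/10 = $21,448. Book value $42,272.
Year 2: $53,620 × 3/10 = $16,086. Book value $26,186.

$16,086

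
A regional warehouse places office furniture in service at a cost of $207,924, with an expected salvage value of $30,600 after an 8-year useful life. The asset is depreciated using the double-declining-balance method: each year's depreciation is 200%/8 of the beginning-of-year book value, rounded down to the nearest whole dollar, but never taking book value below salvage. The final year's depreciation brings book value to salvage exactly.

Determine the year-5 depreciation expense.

Depreciable base = $207,924 − $30,600 = $177,324.
Year 1: ⌊$207,924 × 200%/8⌋ = $51,981. Book value $155,943.
Year 2: ⌊$155,943 × 200%/8⌋ = $38,985. Book value $116,958.
Year 3: ⌊$116,958 × 200%/8⌋ = $29,239. Book value $87,719.
Year 4: ⌊$87,719 × 200%/8⌋ = $21,929. Book value $65,790.
Year 5: ⌊$65,790 × 200%/8⌋ = $16,447. Book value $49,343.

$16,447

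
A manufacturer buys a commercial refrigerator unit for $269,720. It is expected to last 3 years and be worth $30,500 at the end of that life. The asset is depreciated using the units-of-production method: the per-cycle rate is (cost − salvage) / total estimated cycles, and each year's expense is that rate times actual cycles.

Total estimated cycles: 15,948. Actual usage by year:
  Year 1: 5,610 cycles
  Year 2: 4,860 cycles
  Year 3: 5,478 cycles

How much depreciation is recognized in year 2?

$72,900

Depreciable base = $269,720 − $30,500 = $239,220.
Rate = $239,220 / 15,948 cycles = $15 per cycle.
Year 1: 5,610 × $15 = $84,150. Book value $185,570.
Year 2: 4,860 × $15 = $72,900. Book value $112,670.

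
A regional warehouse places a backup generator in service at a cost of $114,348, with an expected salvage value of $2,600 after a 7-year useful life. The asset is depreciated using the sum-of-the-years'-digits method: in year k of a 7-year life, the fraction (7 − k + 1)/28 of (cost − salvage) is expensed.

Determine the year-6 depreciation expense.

$7,982

Depreciable base = $114,348 − $2,600 = $111,748.
Sum of the years' digits = 7+6+5+4+3+2+1 = 28.
Year 1: $111,748 × 7/28 = $27,937. Book value $86,411.
Year 2: $111,748 × 6/28 = $23,946. Book value $62,465.
Year 3: $111,748 × 5/28 = $19,955. Book value $42,510.
Year 4: $111,748 × 4/28 = $15,964. Book value $26,546.
Year 5: $111,748 × 3/28 = $11,973. Book value $14,573.
Year 6: $111,748 × 2/28 = $7,982. Book value $6,591.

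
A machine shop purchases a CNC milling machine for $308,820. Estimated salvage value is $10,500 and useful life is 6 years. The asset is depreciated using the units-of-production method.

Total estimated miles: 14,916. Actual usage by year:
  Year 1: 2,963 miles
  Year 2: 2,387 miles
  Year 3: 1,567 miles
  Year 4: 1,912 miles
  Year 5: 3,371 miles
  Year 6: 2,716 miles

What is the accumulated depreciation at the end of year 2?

$107,000

Depreciable base = $308,820 − $10,500 = $298,320.
Rate = $298,320 / 14,916 miles = $20 per mile.
Year 1: 2,963 × $20 = $59,260. Book value $249,560.
Year 2: 2,387 × $20 = $47,740. Book value $201,820.
Accumulated through year 2 = $308,820 − $201,820 = $107,000.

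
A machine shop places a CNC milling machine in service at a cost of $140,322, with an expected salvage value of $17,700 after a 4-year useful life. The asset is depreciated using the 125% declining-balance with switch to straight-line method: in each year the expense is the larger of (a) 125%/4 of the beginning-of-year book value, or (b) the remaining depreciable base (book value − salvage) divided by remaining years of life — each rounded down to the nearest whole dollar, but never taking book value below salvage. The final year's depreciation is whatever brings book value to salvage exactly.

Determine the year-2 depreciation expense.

Depreciable base = $140,322 − $17,700 = $122,622.
Year 1: DB = ⌊$140,322 × 125%/4⌋ = $43,850; SL = ⌊$122,622/4⌋ = $30,655 → take DB $43,850. Book value $96,472.
Year 2: DB = ⌊$96,472 × 125%/4⌋ = $30,147; SL = ⌊$78,772/3⌋ = $26,257 → take DB $30,147. Book value $66,325.

$30,147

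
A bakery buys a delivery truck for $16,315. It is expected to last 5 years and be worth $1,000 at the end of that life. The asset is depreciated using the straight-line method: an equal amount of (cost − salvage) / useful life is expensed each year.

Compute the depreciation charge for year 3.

$3,063

Depreciable base = $16,315 − $1,000 = $15,315.
Annual expense = $15,315 / 5 = $3,063.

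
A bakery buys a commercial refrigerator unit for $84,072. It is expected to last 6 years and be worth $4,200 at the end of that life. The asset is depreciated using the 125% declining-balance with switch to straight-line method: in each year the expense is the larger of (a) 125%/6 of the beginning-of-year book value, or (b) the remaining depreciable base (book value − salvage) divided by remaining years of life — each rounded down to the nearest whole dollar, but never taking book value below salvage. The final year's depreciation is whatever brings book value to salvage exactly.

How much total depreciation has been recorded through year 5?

$67,749

Depreciable base = $84,072 − $4,200 = $79,872.
Year 1: DB = ⌊$84,072 × 125%/6⌋ = $17,515; SL = ⌊$79,872/6⌋ = $13,312 → take DB $17,515. Book value $66,557.
Year 2: DB = ⌊$66,557 × 125%/6⌋ = $13,866; SL = ⌊$62,357/5⌋ = $12,471 → take DB $13,866. Book value $52,691.
Year 3: DB = ⌊$52,691 × 125%/6⌋ = $10,977; SL = ⌊$48,491/4⌋ = $12,122 → take SL $12,122. Book value $40,569.
Year 4: DB = ⌊$40,569 × 125%/6⌋ = $8,451; SL = ⌊$36,369/3⌋ = $12,123 → take SL $12,123. Book value $28,446.
Year 5: DB = ⌊$28,446 × 125%/6⌋ = $5,926; SL = ⌊$24,246/2⌋ = $12,123 → take SL $12,123. Book value $16,323.
Accumulated through year 5 = $84,072 − $16,323 = $67,749.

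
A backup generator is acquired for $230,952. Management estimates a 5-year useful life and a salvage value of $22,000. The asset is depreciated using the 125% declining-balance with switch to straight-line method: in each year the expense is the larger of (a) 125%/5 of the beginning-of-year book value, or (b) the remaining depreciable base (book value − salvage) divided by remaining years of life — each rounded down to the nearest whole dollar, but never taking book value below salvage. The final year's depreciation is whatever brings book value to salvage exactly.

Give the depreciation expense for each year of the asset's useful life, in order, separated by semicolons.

$57,738; $43,303; $35,970; $35,970; $35,971

Depreciable base = $230,952 − $22,000 = $208,952.
Year 1: DB = ⌊$230,952 × 125%/5⌋ = $57,738; SL = ⌊$208,952/5⌋ = $41,790 → take DB $57,738. Book value $173,214.
Year 2: DB = ⌊$173,214 × 125%/5⌋ = $43,303; SL = ⌊$151,214/4⌋ = $37,803 → take DB $43,303. Book value $129,911.
Year 3: DB = ⌊$129,911 × 125%/5⌋ = $32,477; SL = ⌊$107,911/3⌋ = $35,970 → take SL $35,970. Book value $93,941.
Year 4: DB = ⌊$93,941 × 125%/5⌋ = $23,485; SL = ⌊$71,941/2⌋ = $35,970 → take SL $35,970. Book value $57,971.
Year 5 (final): $57,971 − $22,000 = $35,971. Book value $22,000.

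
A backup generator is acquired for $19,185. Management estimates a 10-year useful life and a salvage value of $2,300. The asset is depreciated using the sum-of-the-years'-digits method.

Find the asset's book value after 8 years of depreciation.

$3,221

Depreciable base = $19,185 − $2,300 = $16,885.
Sum of the years' digits = 10+9+8+7+6+5+4+3+2+1 = 55.
Year 1: $16,885 × 10/55 = $3,070. Book value $16,115.
Year 2: $16,885 × 9/55 = $2,763. Book value $13,352.
Year 3: $16,885 × 8/55 = $2,456. Book value $10,896.
Year 4: $16,885 × 7/55 = $2,149. Book value $8,747.
Year 5: $16,885 × 6/55 = $1,842. Book value $6,905.
Year 6: $16,885 × 5/55 = $1,535. Book value $5,370.
Year 7: $16,885 × 4/55 = $1,228. Book value $4,142.
Year 8: $16,885 × 3/55 = $921. Book value $3,221.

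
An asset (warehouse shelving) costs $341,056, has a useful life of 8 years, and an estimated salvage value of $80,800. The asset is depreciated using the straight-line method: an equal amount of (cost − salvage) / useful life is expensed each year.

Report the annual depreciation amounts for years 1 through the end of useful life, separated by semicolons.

$32,532; $32,532; $32,532; $32,532; $32,532; $32,532; $32,532; $32,532

Depreciable base = $341,056 − $80,800 = $260,256.
Annual expense = $260,256 / 8 = $32,532.
End of year 1: book value $308,524.
End of year 2: book value $275,992.
End of year 3: book value $243,460.
End of year 4: book value $210,928.
End of year 5: book value $178,396.
End of year 6: book value $145,864.
End of year 7: book value $113,332.
End of year 8: book value $80,800.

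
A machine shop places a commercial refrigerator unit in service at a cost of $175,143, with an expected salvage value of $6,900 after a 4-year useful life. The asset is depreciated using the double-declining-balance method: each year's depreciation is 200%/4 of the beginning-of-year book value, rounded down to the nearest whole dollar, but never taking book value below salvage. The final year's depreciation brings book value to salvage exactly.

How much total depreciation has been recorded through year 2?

$131,357

Depreciable base = $175,143 − $6,900 = $168,243.
Year 1: ⌊$175,143 × 200%/4⌋ = $87,571. Book value $87,572.
Year 2: ⌊$87,572 × 200%/4⌋ = $43,786. Book value $43,786.
Accumulated through year 2 = $175,143 − $43,786 = $131,357.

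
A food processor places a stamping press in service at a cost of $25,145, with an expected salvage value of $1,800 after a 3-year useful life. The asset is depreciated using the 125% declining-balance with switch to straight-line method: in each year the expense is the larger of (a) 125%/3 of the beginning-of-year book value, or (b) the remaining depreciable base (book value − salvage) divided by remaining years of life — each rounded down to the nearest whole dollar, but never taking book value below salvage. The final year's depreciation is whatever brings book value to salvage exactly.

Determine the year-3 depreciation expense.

$6,434

Depreciable base = $25,145 − $1,800 = $23,345.
Year 1: DB = ⌊$25,145 × 125%/3⌋ = $10,477; SL = ⌊$23,345/3⌋ = $7,781 → take DB $10,477. Book value $14,668.
Year 2: DB = ⌊$14,668 × 125%/3⌋ = $6,111; SL = ⌊$12,868/2⌋ = $6,434 → take SL $6,434. Book value $8,234.
Year 3 (final): $8,234 − $1,800 = $6,434. Book value $1,800.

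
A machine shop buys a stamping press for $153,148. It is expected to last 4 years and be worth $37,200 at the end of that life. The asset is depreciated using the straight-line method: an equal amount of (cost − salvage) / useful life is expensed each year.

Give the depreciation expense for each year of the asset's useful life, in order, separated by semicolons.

Depreciable base = $153,148 − $37,200 = $115,948.
Annual expense = $115,948 / 4 = $28,987.
End of year 1: book value $124,161.
End of year 2: book value $95,174.
End of year 3: book value $66,187.
End of year 4: book value $37,200.

$28,987; $28,987; $28,987; $28,987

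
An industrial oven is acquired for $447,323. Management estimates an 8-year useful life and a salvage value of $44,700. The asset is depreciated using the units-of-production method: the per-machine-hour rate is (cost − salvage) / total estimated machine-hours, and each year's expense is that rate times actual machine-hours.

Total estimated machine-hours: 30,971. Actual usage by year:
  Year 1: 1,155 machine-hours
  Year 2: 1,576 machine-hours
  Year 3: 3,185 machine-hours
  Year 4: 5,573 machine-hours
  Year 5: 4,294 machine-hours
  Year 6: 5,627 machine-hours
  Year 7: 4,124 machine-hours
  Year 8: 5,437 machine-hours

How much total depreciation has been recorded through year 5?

$205,179

Depreciable base = $447,323 − $44,700 = $402,623.
Rate = $402,623 / 30,971 machine-hours = $13 per machine-hour.
Year 1: 1,155 × $13 = $15,015. Book value $432,308.
Year 2: 1,576 × $13 = $20,488. Book value $411,820.
Year 3: 3,185 × $13 = $41,405. Book value $370,415.
Year 4: 5,573 × $13 = $72,449. Book value $297,966.
Year 5: 4,294 × $13 = $55,822. Book value $242,144.
Accumulated through year 5 = $447,323 − $242,144 = $205,179.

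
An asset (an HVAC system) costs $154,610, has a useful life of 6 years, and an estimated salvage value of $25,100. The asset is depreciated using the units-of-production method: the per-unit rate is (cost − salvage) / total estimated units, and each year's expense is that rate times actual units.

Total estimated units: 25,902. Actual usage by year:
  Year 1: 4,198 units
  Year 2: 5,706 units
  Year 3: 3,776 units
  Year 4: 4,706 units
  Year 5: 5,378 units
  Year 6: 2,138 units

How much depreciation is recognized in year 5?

$26,890

Depreciable base = $154,610 − $25,100 = $129,510.
Rate = $129,510 / 25,902 units = $5 per unit.
Year 1: 4,198 × $5 = $20,990. Book value $133,620.
Year 2: 5,706 × $5 = $28,530. Book value $105,090.
Year 3: 3,776 × $5 = $18,880. Book value $86,210.
Year 4: 4,706 × $5 = $23,530. Book value $62,680.
Year 5: 5,378 × $5 = $26,890. Book value $35,790.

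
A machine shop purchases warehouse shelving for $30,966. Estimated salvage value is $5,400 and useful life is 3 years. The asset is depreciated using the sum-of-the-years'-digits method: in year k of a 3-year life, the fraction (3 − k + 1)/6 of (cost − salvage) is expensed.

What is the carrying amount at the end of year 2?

$9,661

Depreciable base = $30,966 − $5,400 = $25,566.
Sum of the years' digits = 3+2+1 = 6.
Year 1: $25,566 × 3/6 = $12,783. Book value $18,183.
Year 2: $25,566 × 2/6 = $8,522. Book value $9,661.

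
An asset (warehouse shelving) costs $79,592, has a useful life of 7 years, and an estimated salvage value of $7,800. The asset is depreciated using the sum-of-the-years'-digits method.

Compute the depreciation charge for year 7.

$2,564

Depreciable base = $79,592 − $7,800 = $71,792.
Sum of the years' digits = 7+6+5+4+3+2+1 = 28.
Year 1: $71,792 × 7/28 = $17,948. Book value $61,644.
Year 2: $71,792 × 6/28 = $15,384. Book value $46,260.
Year 3: $71,792 × 5/28 = $12,820. Book value $33,440.
Year 4: $71,792 × 4/28 = $10,256. Book value $23,184.
Year 5: $71,792 × 3/28 = $7,692. Book value $15,492.
Year 6: $71,792 × 2/28 = $5,128. Book value $10,364.
Year 7: $71,792 × 1/28 = $2,564. Book value $7,800.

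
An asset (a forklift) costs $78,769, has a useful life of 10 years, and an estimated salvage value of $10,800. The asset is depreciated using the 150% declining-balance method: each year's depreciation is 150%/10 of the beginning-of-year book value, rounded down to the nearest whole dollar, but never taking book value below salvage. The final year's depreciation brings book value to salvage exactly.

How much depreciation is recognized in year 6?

$5,242

Depreciable base = $78,769 − $10,800 = $67,969.
Year 1: ⌊$78,769 × 150%/10⌋ = $11,815. Book value $66,954.
Year 2: ⌊$66,954 × 150%/10⌋ = $10,043. Book value $56,911.
Year 3: ⌊$56,911 × 150%/10⌋ = $8,536. Book value $48,375.
Year 4: ⌊$48,375 × 150%/10⌋ = $7,256. Book value $41,119.
Year 5: ⌊$41,119 × 150%/10⌋ = $6,167. Book value $34,952.
Year 6: ⌊$34,952 × 150%/10⌋ = $5,242. Book value $29,710.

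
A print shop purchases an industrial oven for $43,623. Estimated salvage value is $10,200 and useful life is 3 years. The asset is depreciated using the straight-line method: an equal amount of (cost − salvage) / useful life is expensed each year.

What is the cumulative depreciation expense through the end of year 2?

Depreciable base = $43,623 − $10,200 = $33,423.
Annual expense = $33,423 / 3 = $11,141.
End of year 1: book value $32,482.
End of year 2: book value $21,341.
Accumulated through year 2 = $43,623 − $21,341 = $22,282.

$22,282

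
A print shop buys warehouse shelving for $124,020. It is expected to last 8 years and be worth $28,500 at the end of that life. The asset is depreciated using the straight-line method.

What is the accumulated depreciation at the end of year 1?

$11,940

Depreciable base = $124,020 − $28,500 = $95,520.
Annual expense = $95,520 / 8 = $11,940.
End of year 1: book value $112,080.
Accumulated through year 1 = $124,020 − $112,080 = $11,940.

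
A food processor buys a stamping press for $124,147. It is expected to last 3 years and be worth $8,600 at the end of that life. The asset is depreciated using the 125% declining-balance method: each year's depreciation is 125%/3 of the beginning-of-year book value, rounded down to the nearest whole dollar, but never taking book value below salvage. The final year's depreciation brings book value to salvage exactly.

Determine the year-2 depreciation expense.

Depreciable base = $124,147 − $8,600 = $115,547.
Year 1: ⌊$124,147 × 125%/3⌋ = $51,727. Book value $72,420.
Year 2: ⌊$72,420 × 125%/3⌋ = $30,175. Book value $42,245.

$30,175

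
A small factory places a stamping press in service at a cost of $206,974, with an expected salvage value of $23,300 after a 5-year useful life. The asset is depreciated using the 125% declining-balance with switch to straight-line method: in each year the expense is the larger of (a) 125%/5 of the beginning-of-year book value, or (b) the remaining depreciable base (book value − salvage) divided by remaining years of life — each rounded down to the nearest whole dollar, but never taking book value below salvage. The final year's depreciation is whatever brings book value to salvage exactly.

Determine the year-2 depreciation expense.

$38,807

Depreciable base = $206,974 − $23,300 = $183,674.
Year 1: DB = ⌊$206,974 × 125%/5⌋ = $51,743; SL = ⌊$183,674/5⌋ = $36,734 → take DB $51,743. Book value $155,231.
Year 2: DB = ⌊$155,231 × 125%/5⌋ = $38,807; SL = ⌊$131,931/4⌋ = $32,982 → take DB $38,807. Book value $116,424.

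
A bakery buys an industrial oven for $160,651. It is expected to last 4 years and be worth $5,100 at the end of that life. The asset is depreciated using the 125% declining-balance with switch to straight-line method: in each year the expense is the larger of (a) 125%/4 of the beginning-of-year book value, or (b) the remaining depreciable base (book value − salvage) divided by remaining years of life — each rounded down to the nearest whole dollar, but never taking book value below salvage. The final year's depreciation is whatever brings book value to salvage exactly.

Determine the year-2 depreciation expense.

Depreciable base = $160,651 − $5,100 = $155,551.
Year 1: DB = ⌊$160,651 × 125%/4⌋ = $50,203; SL = ⌊$155,551/4⌋ = $38,887 → take DB $50,203. Book value $110,448.
Year 2: DB = ⌊$110,448 × 125%/4⌋ = $34,515; SL = ⌊$105,348/3⌋ = $35,116 → take SL $35,116. Book value $75,332.

$35,116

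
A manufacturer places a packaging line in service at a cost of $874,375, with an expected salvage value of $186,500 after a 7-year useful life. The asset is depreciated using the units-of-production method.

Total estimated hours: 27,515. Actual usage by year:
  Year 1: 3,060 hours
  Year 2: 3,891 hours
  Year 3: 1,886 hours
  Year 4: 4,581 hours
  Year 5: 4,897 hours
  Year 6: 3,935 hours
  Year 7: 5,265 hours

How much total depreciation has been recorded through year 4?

Depreciable base = $874,375 − $186,500 = $687,875.
Rate = $687,875 / 27,515 hours = $25 per hour.
Year 1: 3,060 × $25 = $76,500. Book value $797,875.
Year 2: 3,891 × $25 = $97,275. Book value $700,600.
Year 3: 1,886 × $25 = $47,150. Book value $653,450.
Year 4: 4,581 × $25 = $114,525. Book value $538,925.
Accumulated through year 4 = $874,375 − $538,925 = $335,450.

$335,450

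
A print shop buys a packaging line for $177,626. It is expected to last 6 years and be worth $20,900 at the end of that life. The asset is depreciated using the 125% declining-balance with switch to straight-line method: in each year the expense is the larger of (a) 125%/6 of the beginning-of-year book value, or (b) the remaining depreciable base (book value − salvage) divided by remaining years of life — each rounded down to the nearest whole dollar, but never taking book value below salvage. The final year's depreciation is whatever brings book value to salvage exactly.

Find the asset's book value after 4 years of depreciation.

$65,722

Depreciable base = $177,626 − $20,900 = $156,726.
Year 1: DB = ⌊$177,626 × 125%/6⌋ = $37,005; SL = ⌊$156,726/6⌋ = $26,121 → take DB $37,005. Book value $140,621.
Year 2: DB = ⌊$140,621 × 125%/6⌋ = $29,296; SL = ⌊$119,721/5⌋ = $23,944 → take DB $29,296. Book value $111,325.
Year 3: DB = ⌊$111,325 × 125%/6⌋ = $23,192; SL = ⌊$90,425/4⌋ = $22,606 → take DB $23,192. Book value $88,133.
Year 4: DB = ⌊$88,133 × 125%/6⌋ = $18,361; SL = ⌊$67,233/3⌋ = $22,411 → take SL $22,411. Book value $65,722.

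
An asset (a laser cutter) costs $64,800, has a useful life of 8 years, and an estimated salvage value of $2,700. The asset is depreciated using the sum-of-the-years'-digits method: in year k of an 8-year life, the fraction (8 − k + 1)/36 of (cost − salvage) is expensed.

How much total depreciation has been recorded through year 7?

$60,375

Depreciable base = $64,800 − $2,700 = $62,100.
Sum of the years' digits = 8+7+6+5+4+3+2+1 = 36.
Year 1: $62,100 × 8/36 = $13,800. Book value $51,000.
Year 2: $62,100 × 7/36 = $12,075. Book value $38,925.
Year 3: $62,100 × 6/36 = $10,350. Book value $28,575.
Year 4: $62,100 × 5/36 = $8,625. Book value $19,950.
Year 5: $62,100 × 4/36 = $6,900. Book value $13,050.
Year 6: $62,100 × 3/36 = $5,175. Book value $7,875.
Year 7: $62,100 × 2/36 = $3,450. Book value $4,425.
Accumulated through year 7 = $64,800 − $4,425 = $60,375.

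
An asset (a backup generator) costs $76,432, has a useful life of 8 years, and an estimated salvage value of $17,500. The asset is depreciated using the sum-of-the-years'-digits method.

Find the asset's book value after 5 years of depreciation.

$27,322

Depreciable base = $76,432 − $17,500 = $58,932.
Sum of the years' digits = 8+7+6+5+4+3+2+1 = 36.
Year 1: $58,932 × 8/36 = $13,096. Book value $63,336.
Year 2: $58,932 × 7/36 = $11,459. Book value $51,877.
Year 3: $58,932 × 6/36 = $9,822. Book value $42,055.
Year 4: $58,932 × 5/36 = $8,185. Book value $33,870.
Year 5: $58,932 × 4/36 = $6,548. Book value $27,322.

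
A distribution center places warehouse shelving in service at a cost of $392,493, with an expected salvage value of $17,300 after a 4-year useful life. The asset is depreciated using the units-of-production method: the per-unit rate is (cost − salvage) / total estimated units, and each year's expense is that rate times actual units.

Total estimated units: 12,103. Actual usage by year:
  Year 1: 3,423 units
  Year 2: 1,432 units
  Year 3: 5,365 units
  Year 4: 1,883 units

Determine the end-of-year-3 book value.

$75,673

Depreciable base = $392,493 − $17,300 = $375,193.
Rate = $375,193 / 12,103 units = $31 per unit.
Year 1: 3,423 × $31 = $106,113. Book value $286,380.
Year 2: 1,432 × $31 = $44,392. Book value $241,988.
Year 3: 5,365 × $31 = $166,315. Book value $75,673.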